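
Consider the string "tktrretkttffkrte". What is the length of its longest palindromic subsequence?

Using dp[i][j] = 2 + dp[i+1][j−1] if the ends match, else max(dp[i+1][j], dp[i][j−1]):
dp[1][16] = 9. A witness is tkttkttkt at positions 1,2,3,7,8,9,10,13,15.

9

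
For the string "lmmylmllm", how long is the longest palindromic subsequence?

Using dp[i][j] = 2 + dp[i+1][j−1] if the ends match, else max(dp[i+1][j], dp[i][j−1]):
dp[1][9] = 5. A witness is mlllm at positions 2,5,7,8,9.

5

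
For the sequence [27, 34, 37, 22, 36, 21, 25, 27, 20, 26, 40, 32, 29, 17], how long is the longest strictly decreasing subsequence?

5

Let dp[i] be the longest decreasing subsequence ending at position i. Then dp = [1, 1, 1, 2, 2, 3, 3, 3, 4, 4, 1, 3, 4, 5].
The maximum is 5; one witness is 27, 22, 21, 20, 17 at positions 1,4,6,9,14.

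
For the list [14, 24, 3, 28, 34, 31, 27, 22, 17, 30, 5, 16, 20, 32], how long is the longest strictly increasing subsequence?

5

Scanning left to right, the best length ending at each element is: 14→1, 24→2, 3→1, 28→3, 34→4, 31→4, 27→3, 22→2, 17→2, 30→4, 5→2, 16→3, 20→4, 32→5.
So the longest increasing subsequence has length 5, e.g. 14, 24, 28, 31, 32.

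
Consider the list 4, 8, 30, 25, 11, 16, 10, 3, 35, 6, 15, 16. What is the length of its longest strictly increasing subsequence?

Let dp[i] be the longest increasing subsequence ending at position i. Then dp = [1, 2, 3, 3, 3, 4, 3, 1, 5, 2, 4, 5].
The maximum is 5; one witness is 4, 8, 11, 16, 35 at positions 1,2,5,6,9.

5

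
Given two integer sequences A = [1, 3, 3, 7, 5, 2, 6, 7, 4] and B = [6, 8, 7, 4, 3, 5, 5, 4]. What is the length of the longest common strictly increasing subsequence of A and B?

2

A longest common strictly increasing subsequence is 6, 7 (length 2); it appears in order in both A and B, and no longer such subsequence exists.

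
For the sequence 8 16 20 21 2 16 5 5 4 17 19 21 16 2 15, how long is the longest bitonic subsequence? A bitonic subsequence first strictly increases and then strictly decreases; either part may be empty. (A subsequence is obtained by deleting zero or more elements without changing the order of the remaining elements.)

8

Let inc[i] be the LIS ending at i and dec[i] the longest strictly decreasing subsequence starting at i. inc = [1, 2, 3, 4, 1, 2, 2, 2, 2, 3, 4, 5, 3, 1, 3], dec = [4, 4, 5, 5, 1, 4, 3, 3, 2, 3, 3, 3, 2, 1, 1].
max_i inc[i]+dec[i]−1 = 8, with one witness 8, 16, 20, 21, 16, 5, 4, 2.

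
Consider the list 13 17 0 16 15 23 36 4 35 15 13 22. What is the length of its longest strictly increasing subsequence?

Scanning left to right, the best length ending at each element is: 13→1, 17→2, 0→1, 16→2, 15→2, 23→3, 36→4, 4→2, 35→4, 15→3, 13→3, 22→4.
So the longest increasing subsequence has length 4, e.g. 13, 17, 23, 36.

4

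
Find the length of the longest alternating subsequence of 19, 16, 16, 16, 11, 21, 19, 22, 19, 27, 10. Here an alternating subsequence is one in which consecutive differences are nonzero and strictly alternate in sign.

8

Track the best alternating length ending on an up-step vs a down-step at each position: up/down = 1/1, 1/2, 1/2, 1/2, 1/2, 3/1, 3/4, 5/1, 3/6, 7/1, 1/8.
The maximum over both is 8; one such subsequence is 19, 16, 21, 19, 22, 19, 27, 10.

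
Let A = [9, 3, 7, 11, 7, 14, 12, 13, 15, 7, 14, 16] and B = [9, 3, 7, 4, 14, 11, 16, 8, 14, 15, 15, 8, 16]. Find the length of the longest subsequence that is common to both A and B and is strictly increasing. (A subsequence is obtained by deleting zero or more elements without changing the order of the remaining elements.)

For each value that appears in both, track the longest common increasing run ending there.
The best achievable length is 6; one witness is 3, 7, 11, 14, 15, 16 (A-positions 2,3,4,6,9,12, B-positions 2,3,6,9,10,13).

6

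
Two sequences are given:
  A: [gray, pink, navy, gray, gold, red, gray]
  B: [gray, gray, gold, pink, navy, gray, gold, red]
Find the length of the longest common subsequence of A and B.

Backtracking the LCS table gives one alignment: gray (A1,B2) → pink (A2,B4) → navy (A3,B5) → gray (A4,B6) → gold (A5,B7) → red (A6,B8).
So the longest common subsequence has length 6.

6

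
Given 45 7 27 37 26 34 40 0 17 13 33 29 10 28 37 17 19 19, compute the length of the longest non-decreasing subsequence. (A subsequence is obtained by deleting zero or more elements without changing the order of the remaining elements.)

5

Let dp[i] be the longest non-decreasing subsequence ending at position i. Then dp = [1, 1, 2, 3, 2, 3, 4, 1, 2, 2, 3, 3, 2, 3, 4, 3, 4, 5].
The maximum is 5; one witness is 7, 17, 17, 19, 19 at positions 2,9,16,17,18.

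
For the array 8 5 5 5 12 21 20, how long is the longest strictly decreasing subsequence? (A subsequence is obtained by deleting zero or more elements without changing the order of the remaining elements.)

Let dp[i] be the longest decreasing subsequence ending at position i. Then dp = [1, 2, 2, 2, 1, 1, 2].
The maximum is 2; one witness is 8, 5 at positions 1,2.

2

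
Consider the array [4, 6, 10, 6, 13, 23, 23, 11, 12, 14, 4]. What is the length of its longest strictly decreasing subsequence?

Let dp[i] be the longest decreasing subsequence ending at position i. Then dp = [1, 1, 1, 2, 1, 1, 1, 2, 2, 2, 3].
The maximum is 3; one witness is 10, 6, 4 at positions 3,4,11.

3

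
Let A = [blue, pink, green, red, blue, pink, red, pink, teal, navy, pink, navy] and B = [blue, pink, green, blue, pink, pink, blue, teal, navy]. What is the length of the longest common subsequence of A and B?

8

A longest common subsequence is blue, pink, green, blue, pink, pink, teal, navy (length 8); the LCS DP confirms no longer common subsequence exists.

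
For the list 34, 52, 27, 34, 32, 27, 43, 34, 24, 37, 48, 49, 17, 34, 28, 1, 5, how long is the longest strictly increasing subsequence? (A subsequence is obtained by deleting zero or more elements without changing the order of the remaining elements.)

6

Let dp[i] be the longest increasing subsequence ending at position i. Then dp = [1, 2, 1, 2, 2, 1, 3, 3, 1, 4, 5, 6, 1, 3, 2, 1, 2].
The maximum is 6; one witness is 27, 32, 34, 37, 48, 49 at positions 3,5,8,10,11,12.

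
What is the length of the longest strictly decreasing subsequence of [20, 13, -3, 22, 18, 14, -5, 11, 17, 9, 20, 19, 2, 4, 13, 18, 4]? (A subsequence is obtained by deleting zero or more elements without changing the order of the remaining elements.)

Let dp[i] be the longest decreasing subsequence ending at position i. Then dp = [1, 2, 3, 1, 2, 3, 4, 4, 3, 5, 2, 3, 6, 6, 4, 4, 6].
The maximum is 6; one witness is 20, 18, 14, 11, 9, 2 at positions 1,5,6,8,10,13.

6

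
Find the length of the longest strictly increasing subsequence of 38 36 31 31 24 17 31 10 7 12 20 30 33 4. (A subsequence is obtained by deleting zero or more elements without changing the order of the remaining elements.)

5

Let dp[i] be the longest increasing subsequence ending at position i. Then dp = [1, 1, 1, 1, 1, 1, 2, 1, 1, 2, 3, 4, 5, 1].
The maximum is 5; one witness is 10, 12, 20, 30, 33 at positions 8,10,11,12,13.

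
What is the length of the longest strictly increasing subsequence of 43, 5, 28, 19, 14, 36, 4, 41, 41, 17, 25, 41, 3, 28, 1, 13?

One longest increasing subsequence is 5, 14, 17, 25, 41 (positions 2,5,10,11,12), of length 5; no longer one exists.

5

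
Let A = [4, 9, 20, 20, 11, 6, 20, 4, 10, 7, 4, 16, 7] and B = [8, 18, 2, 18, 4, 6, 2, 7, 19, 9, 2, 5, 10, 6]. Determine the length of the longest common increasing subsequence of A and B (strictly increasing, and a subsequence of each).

3

For each value that appears in both, track the longest common increasing run ending there.
The best achievable length is 3; one witness is 4, 6, 7 (A-positions 1,6,10, B-positions 5,6,8).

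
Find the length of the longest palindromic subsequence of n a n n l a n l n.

6

Using dp[i][j] = 2 + dp[i+1][j−1] if the ends match, else max(dp[i+1][j], dp[i][j−1]):
dp[1][9] = 6. A witness is nannan at positions 1,2,3,4,6,9.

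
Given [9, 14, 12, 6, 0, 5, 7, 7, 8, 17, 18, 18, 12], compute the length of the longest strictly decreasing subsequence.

4

Scanning left to right, the best length ending at each element is: 9→1, 14→1, 12→2, 6→3, 0→4, 5→4, 7→3, 7→3, 8→3, 17→1, 18→1, 18→1, 12→2.
So the longest decreasing subsequence has length 4, e.g. 14, 12, 6, 0.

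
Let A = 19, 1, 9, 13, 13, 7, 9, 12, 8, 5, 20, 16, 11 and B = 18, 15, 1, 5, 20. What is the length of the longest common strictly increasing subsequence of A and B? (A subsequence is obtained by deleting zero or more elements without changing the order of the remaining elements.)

3

For each value that appears in both, track the longest common increasing run ending there.
The best achievable length is 3; one witness is 1, 5, 20 (A-positions 2,10,11, B-positions 3,4,5).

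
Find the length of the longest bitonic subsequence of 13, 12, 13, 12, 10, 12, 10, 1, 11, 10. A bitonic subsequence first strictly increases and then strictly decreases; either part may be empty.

5

One longest bitonic subsequence is 12, 13, 12, 11, 10 (positions 2,3,6,9,10): it rises to 13 then falls. Length 5 is optimal.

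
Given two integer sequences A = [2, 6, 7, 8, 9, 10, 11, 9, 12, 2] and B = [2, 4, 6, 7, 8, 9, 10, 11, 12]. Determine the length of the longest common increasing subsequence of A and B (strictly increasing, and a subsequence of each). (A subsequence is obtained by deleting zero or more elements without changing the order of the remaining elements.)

8

For each value that appears in both, track the longest common increasing run ending there.
The best achievable length is 8; one witness is 2, 6, 7, 8, 9, 10, 11, 12 (A-positions 1,2,3,4,5,6,7,9, B-positions 1,3,4,5,6,7,8,9).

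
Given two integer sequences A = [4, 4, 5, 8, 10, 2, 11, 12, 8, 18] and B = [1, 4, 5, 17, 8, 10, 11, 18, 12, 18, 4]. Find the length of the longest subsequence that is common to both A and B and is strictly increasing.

For each value that appears in both, track the longest common increasing run ending there.
The best achievable length is 7; one witness is 4, 5, 8, 10, 11, 12, 18 (A-positions 1,3,4,5,7,8,10, B-positions 2,3,5,6,7,9,10).

7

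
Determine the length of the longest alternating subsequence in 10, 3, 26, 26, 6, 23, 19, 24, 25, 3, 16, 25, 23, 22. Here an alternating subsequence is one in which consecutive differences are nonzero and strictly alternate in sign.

10

Track the best alternating length ending on an up-step vs a down-step at each position: up/down = 1/1, 1/2, 3/1, 3/1, 3/4, 5/4, 5/6, 7/4, 7/4, 1/8, 9/8, 9/4, 9/10, 9/10.
The maximum over both is 10; one such subsequence is 10, 3, 26, 6, 23, 19, 24, 3, 25, 23.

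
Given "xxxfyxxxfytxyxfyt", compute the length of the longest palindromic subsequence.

Using dp[i][j] = 2 + dp[i+1][j−1] if the ends match, else max(dp[i+1][j], dp[i][j−1]):
dp[1][17] = 9. A witness is xxyxxxyxx at positions 2,3,5,6,7,8,10,12,14.

9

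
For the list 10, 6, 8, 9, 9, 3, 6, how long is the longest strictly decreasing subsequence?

Scanning left to right, the best length ending at each element is: 10→1, 6→2, 8→2, 9→2, 9→2, 3→3, 6→3.
So the longest decreasing subsequence has length 3, e.g. 10, 6, 3.

3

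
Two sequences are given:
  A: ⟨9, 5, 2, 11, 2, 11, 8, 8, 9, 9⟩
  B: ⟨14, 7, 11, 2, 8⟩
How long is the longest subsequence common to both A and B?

3

A longest common subsequence is 11, 2, 8 (length 3); the LCS DP confirms no longer common subsequence exists.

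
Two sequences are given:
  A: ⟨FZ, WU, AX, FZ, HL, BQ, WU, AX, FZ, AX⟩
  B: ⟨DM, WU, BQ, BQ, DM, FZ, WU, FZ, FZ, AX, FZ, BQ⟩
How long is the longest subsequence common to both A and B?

Backtracking the LCS table gives one alignment: FZ (A1,B6) → WU (A2,B7) → AX (A3,B10) → FZ (A4,B11) → BQ (A6,B12).
So the longest common subsequence has length 5.

5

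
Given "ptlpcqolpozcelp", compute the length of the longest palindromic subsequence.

Using dp[i][j] = 2 + dp[i+1][j−1] if the ends match, else max(dp[i+1][j], dp[i][j−1]):
dp[1][15] = 9. A witness is plcopoclp at positions 1,3,5,7,9,10,12,14,15.

9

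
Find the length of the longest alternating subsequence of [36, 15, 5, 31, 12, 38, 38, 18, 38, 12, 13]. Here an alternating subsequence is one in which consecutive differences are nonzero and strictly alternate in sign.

9

Track the best alternating length ending on an up-step vs a down-step at each position: up/down = 1/1, 1/2, 1/2, 3/2, 3/4, 5/1, 5/1, 5/6, 7/1, 3/8, 9/8.
The maximum over both is 9; one such subsequence is 36, 15, 31, 12, 38, 18, 38, 12, 13.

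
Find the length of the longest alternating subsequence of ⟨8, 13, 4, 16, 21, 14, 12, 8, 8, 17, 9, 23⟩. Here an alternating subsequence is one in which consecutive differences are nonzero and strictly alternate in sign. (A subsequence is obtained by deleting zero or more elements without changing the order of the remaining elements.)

Track the best alternating length ending on an up-step vs a down-step at each position: up/down = 1/1, 2/1, 1/3, 4/1, 4/1, 4/5, 4/5, 4/5, 4/5, 6/5, 6/7, 8/1.
The maximum over both is 8; one such subsequence is 8, 13, 4, 16, 14, 17, 9, 23.

8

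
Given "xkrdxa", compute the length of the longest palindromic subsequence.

One longest palindromic subsequence is xdx (positions 1,4,5); it reads the same forward and backward, and the interval DP gives dp[1][6] = 3.

3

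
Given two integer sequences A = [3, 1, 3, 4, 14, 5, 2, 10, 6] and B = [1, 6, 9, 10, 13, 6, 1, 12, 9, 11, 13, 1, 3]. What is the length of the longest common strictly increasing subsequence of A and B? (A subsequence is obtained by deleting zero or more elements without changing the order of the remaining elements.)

2

A longest common strictly increasing subsequence is 1, 6 (length 2); it appears in order in both A and B, and no longer such subsequence exists.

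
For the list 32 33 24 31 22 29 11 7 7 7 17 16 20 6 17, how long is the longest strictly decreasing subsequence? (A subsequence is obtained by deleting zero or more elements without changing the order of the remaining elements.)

Let dp[i] be the longest decreasing subsequence ending at position i. Then dp = [1, 1, 2, 2, 3, 3, 4, 5, 5, 5, 4, 5, 4, 6, 5].
The maximum is 6; one witness is 32, 24, 22, 11, 7, 6 at positions 1,3,5,7,8,14.

6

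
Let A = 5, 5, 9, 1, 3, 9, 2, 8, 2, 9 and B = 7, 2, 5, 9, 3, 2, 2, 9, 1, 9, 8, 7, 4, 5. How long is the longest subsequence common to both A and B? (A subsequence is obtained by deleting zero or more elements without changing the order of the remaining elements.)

6

A longest common subsequence is 5, 9, 3, 2, 2, 9 (length 6); the LCS DP confirms no longer common subsequence exists.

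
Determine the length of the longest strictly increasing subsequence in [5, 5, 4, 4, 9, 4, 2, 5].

2

Let dp[i] be the longest increasing subsequence ending at position i. Then dp = [1, 1, 1, 1, 2, 1, 1, 2].
The maximum is 2; one witness is 5, 9 at positions 1,5.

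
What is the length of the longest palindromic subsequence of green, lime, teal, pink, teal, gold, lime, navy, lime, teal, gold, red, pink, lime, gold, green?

One longest palindromic subsequence is green lime pink gold lime navy lime gold pink lime green (positions 1,2,4,6,7,8,9,11,13,14,16); it reads the same forward and backward, and the interval DP gives dp[1][16] = 11.

11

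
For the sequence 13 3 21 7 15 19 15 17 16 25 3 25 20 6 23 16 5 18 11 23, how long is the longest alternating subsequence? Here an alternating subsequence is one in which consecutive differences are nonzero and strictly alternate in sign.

17

A longest alternating subsequence is 13, 3, 21, 7, 19, 15, 17, 16, 25, 3, 25, 20, 23, 16, 18, 11, 23 (positions 1,2,3,4,6,7,8,9,10,11,12,13,15,16,18,19,20); its 16 consecutive differences strictly alternate in sign, and length 17 is optimal.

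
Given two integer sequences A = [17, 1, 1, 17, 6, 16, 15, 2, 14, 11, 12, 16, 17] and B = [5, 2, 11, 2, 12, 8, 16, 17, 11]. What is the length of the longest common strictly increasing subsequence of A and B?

A longest common strictly increasing subsequence is 2, 11, 12, 16, 17 (length 5); it appears in order in both A and B, and no longer such subsequence exists.

5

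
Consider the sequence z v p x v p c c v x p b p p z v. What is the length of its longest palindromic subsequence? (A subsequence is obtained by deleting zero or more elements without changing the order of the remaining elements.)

10

One longest palindromic subsequence is vpxvccvxpv (positions 2,3,4,5,7,8,9,10,14,16); it reads the same forward and backward, and the interval DP gives dp[1][16] = 10.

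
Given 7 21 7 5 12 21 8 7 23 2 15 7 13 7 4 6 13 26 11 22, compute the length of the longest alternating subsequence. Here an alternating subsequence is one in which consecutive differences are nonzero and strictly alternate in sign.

14

A longest alternating subsequence is 7, 21, 7, 12, 8, 23, 2, 15, 7, 13, 7, 13, 11, 22 (positions 1,2,3,5,7,9,10,11,12,13,14,17,19,20); its 13 consecutive differences strictly alternate in sign, and length 14 is optimal.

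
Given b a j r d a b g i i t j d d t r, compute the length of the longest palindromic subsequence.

6

One longest palindromic subsequence is rtddtr (positions 4,11,13,14,15,16); it reads the same forward and backward, and the interval DP gives dp[1][16] = 6.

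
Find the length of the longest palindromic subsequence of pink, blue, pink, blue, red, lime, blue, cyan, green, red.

One longest palindromic subsequence is red green red (positions 5,9,10); it reads the same forward and backward, and the interval DP gives dp[1][10] = 3.

3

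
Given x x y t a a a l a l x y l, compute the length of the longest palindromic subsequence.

6

Using dp[i][j] = 2 + dp[i+1][j−1] if the ends match, else max(dp[i+1][j], dp[i][j−1]):
dp[1][13] = 6. A witness is yaaaay at positions 3,5,6,7,9,12.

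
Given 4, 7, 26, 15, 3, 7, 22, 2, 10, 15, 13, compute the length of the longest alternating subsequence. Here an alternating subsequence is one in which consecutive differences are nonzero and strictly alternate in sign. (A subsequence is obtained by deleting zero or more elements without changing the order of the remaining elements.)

7

A longest alternating subsequence is 4, 7, 3, 7, 2, 15, 13 (positions 1,2,5,6,8,10,11); its 6 consecutive differences strictly alternate in sign, and length 7 is optimal.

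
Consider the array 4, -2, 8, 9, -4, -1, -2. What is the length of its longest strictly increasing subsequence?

One longest increasing subsequence is 4, 8, 9 (positions 1,3,4), of length 3; no longer one exists.

3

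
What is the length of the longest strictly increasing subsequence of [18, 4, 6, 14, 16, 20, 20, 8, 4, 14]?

Scanning left to right, the best length ending at each element is: 18→1, 4→1, 6→2, 14→3, 16→4, 20→5, 20→5, 8→3, 4→1, 14→4.
So the longest increasing subsequence has length 5, e.g. 4, 6, 14, 16, 20.

5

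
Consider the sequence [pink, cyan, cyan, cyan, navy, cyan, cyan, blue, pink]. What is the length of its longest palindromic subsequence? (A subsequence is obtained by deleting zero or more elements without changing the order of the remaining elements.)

7

Using dp[i][j] = 2 + dp[i+1][j−1] if the ends match, else max(dp[i+1][j], dp[i][j−1]):
dp[1][9] = 7. A witness is pink cyan cyan navy cyan cyan pink at positions 1,3,4,5,6,7,9.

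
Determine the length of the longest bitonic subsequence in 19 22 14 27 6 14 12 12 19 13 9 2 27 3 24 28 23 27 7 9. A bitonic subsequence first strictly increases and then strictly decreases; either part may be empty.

7

One longest bitonic subsequence is 19, 22, 27, 19, 13, 9, 7 (positions 1,2,4,9,10,11,19): it rises to 27 then falls. Length 7 is optimal.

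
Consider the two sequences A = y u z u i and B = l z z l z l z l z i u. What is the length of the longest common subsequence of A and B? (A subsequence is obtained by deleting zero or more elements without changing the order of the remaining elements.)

2

A longest common subsequence is zu (length 2); the LCS DP confirms no longer common subsequence exists.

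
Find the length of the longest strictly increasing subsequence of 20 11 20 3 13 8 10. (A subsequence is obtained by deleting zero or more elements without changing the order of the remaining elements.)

Let dp[i] be the longest increasing subsequence ending at position i. Then dp = [1, 1, 2, 1, 2, 2, 3].
The maximum is 3; one witness is 3, 8, 10 at positions 4,6,7.

3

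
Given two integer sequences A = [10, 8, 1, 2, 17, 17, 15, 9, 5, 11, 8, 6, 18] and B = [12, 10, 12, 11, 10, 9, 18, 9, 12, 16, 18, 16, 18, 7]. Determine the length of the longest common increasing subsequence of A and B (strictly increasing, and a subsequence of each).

For each value that appears in both, track the longest common increasing run ending there.
The best achievable length is 3; one witness is 10, 11, 18 (A-positions 1,10,13, B-positions 2,4,7).

3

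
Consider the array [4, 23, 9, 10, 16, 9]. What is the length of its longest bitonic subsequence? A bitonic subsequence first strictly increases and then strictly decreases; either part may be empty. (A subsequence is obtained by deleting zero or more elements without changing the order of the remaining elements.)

5

Let inc[i] be the LIS ending at i and dec[i] the longest strictly decreasing subsequence starting at i. inc = [1, 2, 2, 3, 4, 2], dec = [1, 3, 1, 2, 2, 1].
max_i inc[i]+dec[i]−1 = 5, with one witness 4, 9, 10, 16, 9.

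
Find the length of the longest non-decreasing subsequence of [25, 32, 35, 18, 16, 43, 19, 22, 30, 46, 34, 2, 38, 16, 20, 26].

6

One longest non-decreasing subsequence is 18, 19, 22, 30, 34, 38 (positions 4,7,8,9,11,13), of length 6; no longer one exists.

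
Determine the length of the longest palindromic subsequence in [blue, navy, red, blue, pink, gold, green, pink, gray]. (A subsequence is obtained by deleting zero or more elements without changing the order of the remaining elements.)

3

One longest palindromic subsequence is pink green pink (positions 5,7,8); it reads the same forward and backward, and the interval DP gives dp[1][9] = 3.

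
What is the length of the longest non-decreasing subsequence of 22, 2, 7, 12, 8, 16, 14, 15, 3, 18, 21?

7

Scanning left to right, the best length ending at each element is: 22→1, 2→1, 7→2, 12→3, 8→3, 16→4, 14→4, 15→5, 3→2, 18→6, 21→7.
So the longest non-decreasing subsequence has length 7, e.g. 2, 7, 12, 14, 15, 18, 21.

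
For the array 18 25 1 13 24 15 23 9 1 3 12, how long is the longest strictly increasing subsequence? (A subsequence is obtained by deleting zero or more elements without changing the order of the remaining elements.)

4

Scanning left to right, the best length ending at each element is: 18→1, 25→2, 1→1, 13→2, 24→3, 15→3, 23→4, 9→2, 1→1, 3→2, 12→3.
So the longest increasing subsequence has length 4, e.g. 1, 13, 15, 23.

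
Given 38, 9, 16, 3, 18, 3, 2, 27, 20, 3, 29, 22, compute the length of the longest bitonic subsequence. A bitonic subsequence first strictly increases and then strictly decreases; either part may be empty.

Let inc[i] be the LIS ending at i and dec[i] the longest strictly decreasing subsequence starting at i. inc = [1, 1, 2, 1, 3, 1, 1, 4, 4, 2, 5, 5], dec = [4, 3, 3, 2, 3, 2, 1, 3, 2, 1, 2, 1].
max_i inc[i]+dec[i]−1 = 6, with one witness 9, 16, 18, 27, 20, 3.

6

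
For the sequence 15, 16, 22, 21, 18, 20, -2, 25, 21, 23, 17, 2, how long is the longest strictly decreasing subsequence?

Let dp[i] be the longest decreasing subsequence ending at position i. Then dp = [1, 1, 1, 2, 3, 3, 4, 1, 2, 2, 4, 5].
The maximum is 5; one witness is 22, 21, 18, 17, 2 at positions 3,4,5,11,12.

5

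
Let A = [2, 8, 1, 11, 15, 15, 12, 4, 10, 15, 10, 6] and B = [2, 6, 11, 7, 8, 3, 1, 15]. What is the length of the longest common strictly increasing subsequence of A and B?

A longest common strictly increasing subsequence is 2, 11, 15 (length 3); it appears in order in both A and B, and no longer such subsequence exists.

3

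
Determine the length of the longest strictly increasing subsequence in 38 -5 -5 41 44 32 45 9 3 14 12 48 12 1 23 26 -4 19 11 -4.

Let dp[i] be the longest increasing subsequence ending at position i. Then dp = [1, 1, 1, 2, 3, 2, 4, 2, 2, 3, 3, 5, 3, 2, 4, 5, 2, 4, 3, 2].
The maximum is 5; one witness is 38, 41, 44, 45, 48 at positions 1,4,5,7,12.

5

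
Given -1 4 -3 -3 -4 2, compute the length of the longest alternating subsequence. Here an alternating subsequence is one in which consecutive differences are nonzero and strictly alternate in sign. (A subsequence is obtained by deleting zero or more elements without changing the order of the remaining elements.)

4

A longest alternating subsequence is -1, 4, -3, 2 (positions 1,2,3,6); its 3 consecutive differences strictly alternate in sign, and length 4 is optimal.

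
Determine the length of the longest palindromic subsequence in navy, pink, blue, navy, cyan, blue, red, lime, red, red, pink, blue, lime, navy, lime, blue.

9

One longest palindromic subsequence is blue navy blue red red red blue navy blue (positions 3,4,6,7,9,10,12,14,16); it reads the same forward and backward, and the interval DP gives dp[1][16] = 9.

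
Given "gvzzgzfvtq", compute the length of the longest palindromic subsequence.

5

Using dp[i][j] = 2 + dp[i+1][j−1] if the ends match, else max(dp[i+1][j], dp[i][j−1]):
dp[1][10] = 5. A witness is vzgzv at positions 2,4,5,6,8.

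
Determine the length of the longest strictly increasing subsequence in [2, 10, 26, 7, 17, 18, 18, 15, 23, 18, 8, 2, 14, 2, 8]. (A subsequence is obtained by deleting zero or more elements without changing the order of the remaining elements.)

One longest increasing subsequence is 2, 10, 17, 18, 23 (positions 1,2,5,6,9), of length 5; no longer one exists.

5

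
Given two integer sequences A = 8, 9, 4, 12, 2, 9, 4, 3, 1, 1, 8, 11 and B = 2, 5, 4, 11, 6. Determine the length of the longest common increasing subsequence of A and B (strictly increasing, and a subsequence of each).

A longest common strictly increasing subsequence is 2, 4, 11 (length 3); it appears in order in both A and B, and no longer such subsequence exists.

3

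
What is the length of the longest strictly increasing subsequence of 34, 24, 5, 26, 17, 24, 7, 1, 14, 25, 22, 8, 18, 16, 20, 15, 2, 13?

5

One longest increasing subsequence is 5, 7, 14, 18, 20 (positions 3,7,9,13,15), of length 5; no longer one exists.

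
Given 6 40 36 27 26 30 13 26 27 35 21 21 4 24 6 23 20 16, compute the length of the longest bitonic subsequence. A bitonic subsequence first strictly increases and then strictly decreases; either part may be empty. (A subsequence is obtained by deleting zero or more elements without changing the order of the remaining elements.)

9

Let inc[i] be the LIS ending at i and dec[i] the longest strictly decreasing subsequence starting at i. inc = [1, 2, 2, 2, 2, 3, 2, 3, 4, 5, 3, 3, 1, 4, 2, 4, 3, 3], dec = [2, 8, 7, 6, 5, 6, 2, 5, 5, 5, 3, 3, 1, 4, 1, 3, 2, 1].
max_i inc[i]+dec[i]−1 = 9, with one witness 6, 40, 36, 30, 27, 24, 23, 20, 16.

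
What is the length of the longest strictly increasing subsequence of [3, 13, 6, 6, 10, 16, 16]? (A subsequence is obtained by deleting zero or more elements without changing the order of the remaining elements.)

4

Let dp[i] be the longest increasing subsequence ending at position i. Then dp = [1, 2, 2, 2, 3, 4, 4].
The maximum is 4; one witness is 3, 6, 10, 16 at positions 1,3,5,6.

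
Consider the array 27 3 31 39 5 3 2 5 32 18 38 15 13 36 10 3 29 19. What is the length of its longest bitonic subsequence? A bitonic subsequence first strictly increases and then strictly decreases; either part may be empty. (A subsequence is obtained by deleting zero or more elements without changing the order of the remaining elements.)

One longest bitonic subsequence is 27, 31, 39, 32, 18, 15, 13, 10, 3 (positions 1,3,4,9,10,12,13,15,16): it rises to 39 then falls. Length 9 is optimal.

9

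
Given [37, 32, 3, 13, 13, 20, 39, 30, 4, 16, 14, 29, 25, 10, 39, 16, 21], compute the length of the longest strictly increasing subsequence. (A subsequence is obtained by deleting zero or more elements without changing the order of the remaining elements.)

5

Scanning left to right, the best length ending at each element is: 37→1, 32→1, 3→1, 13→2, 13→2, 20→3, 39→4, 30→4, 4→2, 16→3, 14→3, 29→4, 25→4, 10→3, 39→5, 16→4, 21→5.
So the longest increasing subsequence has length 5, e.g. 3, 13, 20, 30, 39.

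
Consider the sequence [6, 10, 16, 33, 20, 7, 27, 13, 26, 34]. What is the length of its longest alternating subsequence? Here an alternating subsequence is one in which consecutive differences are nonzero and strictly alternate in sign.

6

A longest alternating subsequence is 6, 33, 20, 27, 13, 26 (positions 1,4,5,7,8,9); its 5 consecutive differences strictly alternate in sign, and length 6 is optimal.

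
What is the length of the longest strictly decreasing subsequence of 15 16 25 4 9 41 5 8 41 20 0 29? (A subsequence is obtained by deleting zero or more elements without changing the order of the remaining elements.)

4

One longest decreasing subsequence is 15, 9, 5, 0 (positions 1,5,7,11), of length 4; no longer one exists.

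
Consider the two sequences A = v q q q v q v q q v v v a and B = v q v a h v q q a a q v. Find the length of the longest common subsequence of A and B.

7

Backtracking the LCS table gives one alignment: v (A1,B1) → q (A2,B2) → v (A5,B6) → q (A6,B7) → q (A8,B8) → q (A9,B11) → v (A12,B12).
So the longest common subsequence has length 7.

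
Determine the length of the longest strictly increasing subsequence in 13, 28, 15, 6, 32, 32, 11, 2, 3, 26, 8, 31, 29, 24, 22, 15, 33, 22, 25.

6

Let dp[i] be the longest increasing subsequence ending at position i. Then dp = [1, 2, 2, 1, 3, 3, 2, 1, 2, 3, 3, 4, 4, 4, 4, 4, 5, 5, 6].
The maximum is 6; one witness is 2, 3, 8, 15, 22, 25 at positions 8,9,11,16,18,19.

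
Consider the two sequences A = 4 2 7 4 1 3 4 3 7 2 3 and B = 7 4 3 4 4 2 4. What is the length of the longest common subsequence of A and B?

5

A longest common subsequence is 7, 4, 3, 4, 2 (length 5); the LCS DP confirms no longer common subsequence exists.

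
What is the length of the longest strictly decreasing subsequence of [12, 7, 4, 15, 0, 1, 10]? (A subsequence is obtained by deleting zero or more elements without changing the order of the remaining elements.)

Let dp[i] be the longest decreasing subsequence ending at position i. Then dp = [1, 2, 3, 1, 4, 4, 2].
The maximum is 4; one witness is 12, 7, 4, 0 at positions 1,2,3,5.

4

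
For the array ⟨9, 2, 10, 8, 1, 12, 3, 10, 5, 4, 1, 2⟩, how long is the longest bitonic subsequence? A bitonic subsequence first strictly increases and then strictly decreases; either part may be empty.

Let inc[i] be the LIS ending at i and dec[i] the longest strictly decreasing subsequence starting at i. inc = [1, 1, 2, 2, 1, 3, 2, 3, 3, 3, 1, 2], dec = [5, 2, 5, 4, 1, 5, 2, 4, 3, 2, 1, 1].
max_i inc[i]+dec[i]−1 = 7, with one witness 9, 10, 12, 10, 5, 4, 2.

7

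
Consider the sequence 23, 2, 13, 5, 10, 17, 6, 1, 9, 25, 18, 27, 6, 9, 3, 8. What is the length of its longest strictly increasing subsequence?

6

Scanning left to right, the best length ending at each element is: 23→1, 2→1, 13→2, 5→2, 10→3, 17→4, 6→3, 1→1, 9→4, 25→5, 18→5, 27→6, 6→3, 9→4, 3→2, 8→4.
So the longest increasing subsequence has length 6, e.g. 2, 5, 10, 17, 25, 27.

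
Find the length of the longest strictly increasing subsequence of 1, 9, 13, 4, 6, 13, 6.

4

Let dp[i] be the longest increasing subsequence ending at position i. Then dp = [1, 2, 3, 2, 3, 4, 3].
The maximum is 4; one witness is 1, 4, 6, 13 at positions 1,4,5,6.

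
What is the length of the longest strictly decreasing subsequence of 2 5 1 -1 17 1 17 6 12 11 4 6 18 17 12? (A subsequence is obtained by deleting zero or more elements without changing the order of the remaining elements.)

Scanning left to right, the best length ending at each element is: 2→1, 5→1, 1→2, -1→3, 17→1, 1→2, 17→1, 6→2, 12→2, 11→3, 4→4, 6→4, 18→1, 17→2, 12→3.
So the longest decreasing subsequence has length 4, e.g. 17, 12, 11, 4.

4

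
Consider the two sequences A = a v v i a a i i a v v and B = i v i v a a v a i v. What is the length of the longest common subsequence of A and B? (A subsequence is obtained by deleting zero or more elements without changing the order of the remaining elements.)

Backtracking the LCS table gives one alignment: v (A2,B2) → v (A3,B4) → a (A5,B6) → a (A6,B8) → i (A8,B9) → v (A11,B10).
So the longest common subsequence has length 6.

6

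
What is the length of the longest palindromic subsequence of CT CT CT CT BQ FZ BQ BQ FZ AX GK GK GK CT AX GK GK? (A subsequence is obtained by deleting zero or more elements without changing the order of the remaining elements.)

6

Using dp[i][j] = 2 + dp[i+1][j−1] if the ends match, else max(dp[i+1][j], dp[i][j−1]):
dp[1][17] = 6. A witness is CT FZ BQ BQ FZ CT at positions 4,6,7,8,9,14.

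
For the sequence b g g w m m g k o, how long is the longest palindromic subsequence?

4

One longest palindromic subsequence is gmmg (positions 3,5,6,7); it reads the same forward and backward, and the interval DP gives dp[1][9] = 4.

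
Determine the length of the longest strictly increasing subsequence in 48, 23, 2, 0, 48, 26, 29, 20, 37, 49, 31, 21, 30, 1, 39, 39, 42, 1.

6

Let dp[i] be the longest increasing subsequence ending at position i. Then dp = [1, 1, 1, 1, 2, 2, 3, 2, 4, 5, 4, 3, 4, 2, 5, 5, 6, 2].
The maximum is 6; one witness is 23, 26, 29, 37, 39, 42 at positions 2,6,7,9,15,17.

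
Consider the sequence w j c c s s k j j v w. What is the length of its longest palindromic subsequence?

6

One longest palindromic subsequence is wjssjw (positions 1,2,5,6,9,11); it reads the same forward and backward, and the interval DP gives dp[1][11] = 6.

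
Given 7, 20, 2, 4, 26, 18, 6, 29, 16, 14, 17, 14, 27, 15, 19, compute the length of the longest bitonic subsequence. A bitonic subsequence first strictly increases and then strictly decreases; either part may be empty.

7

One longest bitonic subsequence is 2, 4, 6, 16, 17, 27, 19 (positions 3,4,7,9,11,13,15): it rises to 27 then falls. Length 7 is optimal.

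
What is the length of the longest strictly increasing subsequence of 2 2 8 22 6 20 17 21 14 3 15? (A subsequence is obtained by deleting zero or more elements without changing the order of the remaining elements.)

Let dp[i] be the longest increasing subsequence ending at position i. Then dp = [1, 1, 2, 3, 2, 3, 3, 4, 3, 2, 4].
The maximum is 4; one witness is 2, 8, 20, 21 at positions 1,3,6,8.

4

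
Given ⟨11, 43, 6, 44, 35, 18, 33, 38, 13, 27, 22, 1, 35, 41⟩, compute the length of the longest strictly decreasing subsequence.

Scanning left to right, the best length ending at each element is: 11→1, 43→1, 6→2, 44→1, 35→2, 18→3, 33→3, 38→2, 13→4, 27→4, 22→5, 1→6, 35→3, 41→2.
So the longest decreasing subsequence has length 6, e.g. 43, 35, 33, 27, 22, 1.

6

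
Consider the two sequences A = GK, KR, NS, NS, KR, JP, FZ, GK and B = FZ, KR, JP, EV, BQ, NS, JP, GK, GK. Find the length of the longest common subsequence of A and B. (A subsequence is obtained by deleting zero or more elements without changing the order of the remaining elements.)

Backtracking the LCS table gives one alignment: KR (A2,B2) → NS (A4,B6) → JP (A6,B7) → GK (A8,B9).
So the longest common subsequence has length 4.

4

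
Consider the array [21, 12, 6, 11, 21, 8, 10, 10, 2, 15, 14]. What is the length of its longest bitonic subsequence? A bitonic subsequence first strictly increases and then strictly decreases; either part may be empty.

Let inc[i] be the LIS ending at i and dec[i] the longest strictly decreasing subsequence starting at i. inc = [1, 1, 1, 2, 3, 2, 3, 3, 1, 4, 4], dec = [5, 4, 2, 3, 3, 2, 2, 2, 1, 2, 1].
max_i inc[i]+dec[i]−1 = 5, with one witness 21, 12, 11, 10, 2.

5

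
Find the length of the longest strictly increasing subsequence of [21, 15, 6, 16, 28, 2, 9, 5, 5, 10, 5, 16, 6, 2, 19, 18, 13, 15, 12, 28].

Let dp[i] be the longest increasing subsequence ending at position i. Then dp = [1, 1, 1, 2, 3, 1, 2, 2, 2, 3, 2, 4, 3, 1, 5, 5, 4, 5, 4, 6].
The maximum is 6; one witness is 6, 9, 10, 16, 19, 28 at positions 3,7,10,12,15,20.

6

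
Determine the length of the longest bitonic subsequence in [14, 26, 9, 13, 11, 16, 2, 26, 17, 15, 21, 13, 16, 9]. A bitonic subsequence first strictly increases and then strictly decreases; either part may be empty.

One longest bitonic subsequence is 9, 13, 16, 26, 17, 15, 13, 9 (positions 3,4,6,8,9,10,12,14): it rises to 26 then falls. Length 8 is optimal.

8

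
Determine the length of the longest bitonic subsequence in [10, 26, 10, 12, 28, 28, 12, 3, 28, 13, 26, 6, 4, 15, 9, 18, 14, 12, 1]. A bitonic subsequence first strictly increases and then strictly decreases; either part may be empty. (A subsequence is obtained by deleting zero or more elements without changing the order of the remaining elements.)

8

One longest bitonic subsequence is 10, 26, 28, 26, 18, 14, 12, 1 (positions 1,2,5,11,16,17,18,19): it rises to 28 then falls. Length 8 is optimal.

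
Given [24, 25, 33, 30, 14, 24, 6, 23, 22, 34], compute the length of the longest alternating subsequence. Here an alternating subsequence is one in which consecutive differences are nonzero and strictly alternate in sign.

Track the best alternating length ending on an up-step vs a down-step at each position: up/down = 1/1, 2/1, 2/1, 2/3, 1/3, 4/3, 1/5, 6/5, 6/7, 8/1.
The maximum over both is 8; one such subsequence is 24, 25, 14, 24, 6, 23, 22, 34.

8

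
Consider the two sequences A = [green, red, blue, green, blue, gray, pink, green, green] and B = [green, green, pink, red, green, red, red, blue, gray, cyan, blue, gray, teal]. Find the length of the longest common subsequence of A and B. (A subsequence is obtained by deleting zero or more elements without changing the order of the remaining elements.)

A longest common subsequence is green, red, blue, blue, gray (length 5); the LCS DP confirms no longer common subsequence exists.

5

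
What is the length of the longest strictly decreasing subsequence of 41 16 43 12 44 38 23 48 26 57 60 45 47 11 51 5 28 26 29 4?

6

Scanning left to right, the best length ending at each element is: 41→1, 16→2, 43→1, 12→3, 44→1, 38→2, 23→3, 48→1, 26→3, 57→1, 60→1, 45→2, 47→2, 11→4, 51→2, 5→5, 28→3, 26→4, 29→3, 4→6.
So the longest decreasing subsequence has length 6, e.g. 41, 16, 12, 11, 5, 4.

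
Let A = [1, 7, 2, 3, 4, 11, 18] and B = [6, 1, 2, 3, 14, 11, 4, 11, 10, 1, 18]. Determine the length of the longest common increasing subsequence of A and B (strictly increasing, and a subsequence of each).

A longest common strictly increasing subsequence is 1, 2, 3, 4, 11, 18 (length 6); it appears in order in both A and B, and no longer such subsequence exists.

6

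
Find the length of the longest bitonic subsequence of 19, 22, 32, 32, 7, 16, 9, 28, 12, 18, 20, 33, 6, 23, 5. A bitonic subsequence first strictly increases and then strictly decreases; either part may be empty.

One longest bitonic subsequence is 7, 9, 12, 18, 20, 33, 23, 5 (positions 5,7,9,10,11,12,14,15): it rises to 33 then falls. Length 8 is optimal.

8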